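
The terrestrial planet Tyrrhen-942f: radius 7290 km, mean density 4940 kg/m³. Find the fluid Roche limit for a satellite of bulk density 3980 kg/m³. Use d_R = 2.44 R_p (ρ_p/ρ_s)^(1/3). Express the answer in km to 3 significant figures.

19100 km

d_R = 2.44 × 7290 km × (4940/3980)^(1/3)
    = 19100 km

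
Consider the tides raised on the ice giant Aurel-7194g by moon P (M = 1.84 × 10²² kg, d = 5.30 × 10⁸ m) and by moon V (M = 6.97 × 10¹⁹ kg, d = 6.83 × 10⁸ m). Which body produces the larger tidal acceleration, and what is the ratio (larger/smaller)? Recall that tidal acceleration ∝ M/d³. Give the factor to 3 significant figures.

Moon P, by a factor of ≈ 565

Tidal acceleration ∝ M/d³, so compare M/d³ for each.
Moon P: (1.84 × 10²²) / (5.30 × 10⁸)³ = 1.236 × 10⁻⁴
Moon V: (6.97 × 10¹⁹) / (6.83 × 10⁸)³ = 2.188 × 10⁻⁷
Ratio (larger/smaller) = 565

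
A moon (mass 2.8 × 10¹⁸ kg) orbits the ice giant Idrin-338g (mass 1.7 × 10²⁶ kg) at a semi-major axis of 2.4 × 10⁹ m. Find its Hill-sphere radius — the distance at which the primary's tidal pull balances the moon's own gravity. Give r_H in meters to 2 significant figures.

4.2 × 10⁶ m

r_H ≈ a (m/3M)^(1/3)
    = (2.4 × 10⁹) × (2.8 × 10¹⁸ / (3 × 1.7 × 10²⁶))^(1/3)
    = 4.2 × 10⁶ m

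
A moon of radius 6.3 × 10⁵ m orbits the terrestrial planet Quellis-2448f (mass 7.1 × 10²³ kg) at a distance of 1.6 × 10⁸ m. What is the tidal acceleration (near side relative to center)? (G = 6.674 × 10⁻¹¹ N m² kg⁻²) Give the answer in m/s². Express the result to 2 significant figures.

The tidal stretch is the gradient of GM/d² times the body's extent r, hence the 1/d³ dependence.
a_tidal = 2GMr/d³
        = 2 × (6.674 × 10⁻¹¹) × (7.1 × 10²³) × (6.3 × 10⁵) / (1.6 × 10⁸)³
        = 1.5 × 10⁻⁵ m/s²

1.5 × 10⁻⁵ m/s²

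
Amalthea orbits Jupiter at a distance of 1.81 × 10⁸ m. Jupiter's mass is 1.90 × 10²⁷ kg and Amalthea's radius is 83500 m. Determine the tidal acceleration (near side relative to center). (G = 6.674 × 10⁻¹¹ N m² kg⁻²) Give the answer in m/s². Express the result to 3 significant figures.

3.57 × 10⁻³ m/s²

Differencing GM/(d−r)² and GM/d² to first order in r/d gives 2GMr/d³.
Δg = 2GMr/d³
   = 2 × (6.674 × 10⁻¹¹) × (1.90 × 10²⁷) × (83500) / (1.81 × 10⁸)³
   = 3.57 × 10⁻³ m/s²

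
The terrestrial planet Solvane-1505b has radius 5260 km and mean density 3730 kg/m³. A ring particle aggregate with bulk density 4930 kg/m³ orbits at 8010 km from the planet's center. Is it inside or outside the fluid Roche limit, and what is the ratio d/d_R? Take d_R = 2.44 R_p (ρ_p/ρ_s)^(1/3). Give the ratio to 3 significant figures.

inside; d/d_R ≈ 0.685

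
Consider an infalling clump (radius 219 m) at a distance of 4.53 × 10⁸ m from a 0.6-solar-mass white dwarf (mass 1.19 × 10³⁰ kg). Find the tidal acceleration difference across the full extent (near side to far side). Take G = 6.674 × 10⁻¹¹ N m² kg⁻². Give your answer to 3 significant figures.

7.48 × 10⁻⁴ m/s²

Δg = 4GMr/d³
   = 4 × (6.674 × 10⁻¹¹) × (1.19 × 10³⁰) × (219) / (4.53 × 10⁸)³
   = 7.48 × 10⁻⁴ m/s²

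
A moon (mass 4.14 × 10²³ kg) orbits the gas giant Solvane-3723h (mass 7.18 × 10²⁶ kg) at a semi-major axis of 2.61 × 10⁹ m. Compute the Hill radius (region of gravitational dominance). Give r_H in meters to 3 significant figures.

r_H ≈ a (m/3M)^(1/3)
    = (2.61 × 10⁹) × (4.14 × 10²³ / (3 × 7.18 × 10²⁶))^(1/3)
    = 1.51 × 10⁸ m

1.51 × 10⁸ m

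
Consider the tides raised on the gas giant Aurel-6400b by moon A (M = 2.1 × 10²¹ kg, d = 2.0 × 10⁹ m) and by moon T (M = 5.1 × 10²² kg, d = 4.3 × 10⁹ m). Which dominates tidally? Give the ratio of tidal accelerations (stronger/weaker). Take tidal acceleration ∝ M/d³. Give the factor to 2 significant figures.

Moon T, by a factor of ≈ 2.4

Tidal stretch scales as M/d³; compute that for each body.
Moon A: (2.1 × 10²¹) / (2.0 × 10⁹)³ = 2.625 × 10⁻⁷
Moon T: (5.1 × 10²²) / (4.3 × 10⁹)³ = 6.415 × 10⁻⁷
Ratio (larger/smaller) = 2.4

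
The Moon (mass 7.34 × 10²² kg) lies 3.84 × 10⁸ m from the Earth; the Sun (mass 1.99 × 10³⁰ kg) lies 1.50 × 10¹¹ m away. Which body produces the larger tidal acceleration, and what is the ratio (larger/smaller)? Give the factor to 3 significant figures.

The Moon, by a factor of ≈ 2.20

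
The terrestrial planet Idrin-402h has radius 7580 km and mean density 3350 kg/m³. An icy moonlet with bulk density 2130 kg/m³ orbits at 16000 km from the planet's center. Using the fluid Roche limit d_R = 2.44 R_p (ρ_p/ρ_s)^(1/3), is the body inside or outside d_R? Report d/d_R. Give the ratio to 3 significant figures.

inside; d/d_R ≈ 0.744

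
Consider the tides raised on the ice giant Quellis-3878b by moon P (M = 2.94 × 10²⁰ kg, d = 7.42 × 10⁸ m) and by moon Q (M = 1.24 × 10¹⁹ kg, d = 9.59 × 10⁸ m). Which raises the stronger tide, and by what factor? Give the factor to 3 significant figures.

Moon P, by a factor of ≈ 51.2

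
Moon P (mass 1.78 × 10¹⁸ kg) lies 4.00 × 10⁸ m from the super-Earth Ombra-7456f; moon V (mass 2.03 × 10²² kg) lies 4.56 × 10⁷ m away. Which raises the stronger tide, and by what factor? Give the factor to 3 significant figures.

Moon V, by a factor of ≈ 7.70 × 10⁶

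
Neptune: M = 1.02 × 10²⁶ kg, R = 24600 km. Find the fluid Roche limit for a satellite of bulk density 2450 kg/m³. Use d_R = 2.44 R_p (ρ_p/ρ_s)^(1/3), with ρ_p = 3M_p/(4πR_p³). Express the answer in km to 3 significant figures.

52500 km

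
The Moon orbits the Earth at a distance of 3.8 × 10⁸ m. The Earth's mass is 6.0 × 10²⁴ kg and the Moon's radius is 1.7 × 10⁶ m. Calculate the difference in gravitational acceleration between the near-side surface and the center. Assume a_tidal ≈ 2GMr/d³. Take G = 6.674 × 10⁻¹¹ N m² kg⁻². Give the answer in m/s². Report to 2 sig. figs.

Since r ≪ d, expand the inverse-square field across one radius to get the leading 2GMr/d³ term.
Δa = 2GMr/d³
   = 2 × (6.674 × 10⁻¹¹) × (6.0 × 10²⁴) × (1.7 × 10⁶) / (3.8 × 10⁸)³
   = 2.5 × 10⁻⁵ m/s²

2.5 × 10⁻⁵ m/s²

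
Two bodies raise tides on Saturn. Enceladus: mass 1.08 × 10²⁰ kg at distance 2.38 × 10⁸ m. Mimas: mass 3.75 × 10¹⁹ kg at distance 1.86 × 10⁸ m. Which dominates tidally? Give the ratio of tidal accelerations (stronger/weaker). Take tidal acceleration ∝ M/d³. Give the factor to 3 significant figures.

The tide-raising term goes as M/d³ (the gradient of a 1/d² field).
Enceladus: (1.08 × 10²⁰) / (2.38 × 10⁸)³ = 8.011 × 10⁻⁶
Mimas: (3.75 × 10¹⁹) / (1.86 × 10⁸)³ = 5.828 × 10⁻⁶
Ratio (larger/smaller) = 1.37

Enceladus, by a factor of ≈ 1.37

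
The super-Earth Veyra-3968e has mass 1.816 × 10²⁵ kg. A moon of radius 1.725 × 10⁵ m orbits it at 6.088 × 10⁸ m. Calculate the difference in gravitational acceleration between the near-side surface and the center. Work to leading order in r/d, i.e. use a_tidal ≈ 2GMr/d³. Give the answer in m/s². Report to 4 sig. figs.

1.853 × 10⁻⁶ m/s²

Δg = 2GMr/d³
   = 2 × (6.674 × 10⁻¹¹) × (1.816 × 10²⁵) × (1.725 × 10⁵) / (6.088 × 10⁸)³
   = 1.853 × 10⁻⁶ m/s²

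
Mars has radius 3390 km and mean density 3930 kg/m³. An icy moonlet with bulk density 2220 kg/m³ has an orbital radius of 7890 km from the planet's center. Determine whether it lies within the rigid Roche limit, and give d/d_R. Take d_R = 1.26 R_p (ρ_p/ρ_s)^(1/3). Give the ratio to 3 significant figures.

outside; d/d_R ≈ 1.53

d_R = 1.26 × (3390 km) × (3930/2220)^(1/3) = 5167 km
d/d_R = (7890) / (5167) = 1.53
Since d/d_R > 1, the body is outside the Roche limit.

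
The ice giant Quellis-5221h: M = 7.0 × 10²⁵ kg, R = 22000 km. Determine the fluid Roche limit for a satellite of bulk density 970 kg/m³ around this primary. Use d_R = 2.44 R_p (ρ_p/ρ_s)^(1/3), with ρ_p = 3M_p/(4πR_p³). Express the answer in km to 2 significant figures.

ρ_p = 3M_p/(4πR_p³) = 3 × (7.0 × 10²⁵) / (4π × (2.2 × 10⁷ m)³) = 1600 kg/m³
d_R = 2.44 × 22000 km × (1600/970)^(1/3)
    = 63000 km

63000 km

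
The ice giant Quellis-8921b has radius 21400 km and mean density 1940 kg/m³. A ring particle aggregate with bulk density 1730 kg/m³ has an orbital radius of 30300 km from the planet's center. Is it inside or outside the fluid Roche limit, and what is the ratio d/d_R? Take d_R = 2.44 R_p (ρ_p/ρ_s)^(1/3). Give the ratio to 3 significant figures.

inside; d/d_R ≈ 0.559

d_R = 2.44 × (21400 km) × (1940/1730)^(1/3) = 54250 km
d/d_R = (30300) / (54250) = 0.559
Since d/d_R < 1, the body is inside the Roche limit.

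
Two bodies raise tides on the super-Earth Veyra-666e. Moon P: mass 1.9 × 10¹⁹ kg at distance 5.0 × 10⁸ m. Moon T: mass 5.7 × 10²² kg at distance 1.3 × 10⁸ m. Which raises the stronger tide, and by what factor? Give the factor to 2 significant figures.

Compare M/d³ for the two perturbers:
Moon P: (1.9 × 10¹⁹) / (5.0 × 10⁸)³ = 1.520 × 10⁻⁷
Moon T: (5.7 × 10²²) / (1.3 × 10⁸)³ = 2.594 × 10⁻²
Ratio (larger/smaller) = 1.7 × 10⁵

Moon T, by a factor of ≈ 1.7 × 10⁵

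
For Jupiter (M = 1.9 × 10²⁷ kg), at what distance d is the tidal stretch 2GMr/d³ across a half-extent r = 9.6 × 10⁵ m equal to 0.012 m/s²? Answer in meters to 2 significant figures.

2.7 × 10⁸ m

2GMr/d³ = a_tidal  ⇒  d = (2GMr / a_tidal)^(1/3)
d = (2 × 6.674×10⁻¹¹ × (1.9 × 10²⁷) × (9.6 × 10⁵) / (0.012))^(1/3)
  = 2.7 × 10⁸ m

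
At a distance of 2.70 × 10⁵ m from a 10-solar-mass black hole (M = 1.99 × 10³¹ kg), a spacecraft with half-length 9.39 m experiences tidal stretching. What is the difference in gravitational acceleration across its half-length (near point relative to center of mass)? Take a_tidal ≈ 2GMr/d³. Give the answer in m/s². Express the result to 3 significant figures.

1.27 × 10⁶ m/s²

Δa = 2GMr/d³
   = 2 × (6.674 × 10⁻¹¹) × (1.99 × 10³¹) × (9.39) / (2.70 × 10⁵)³
   = 1.27 × 10⁶ m/s²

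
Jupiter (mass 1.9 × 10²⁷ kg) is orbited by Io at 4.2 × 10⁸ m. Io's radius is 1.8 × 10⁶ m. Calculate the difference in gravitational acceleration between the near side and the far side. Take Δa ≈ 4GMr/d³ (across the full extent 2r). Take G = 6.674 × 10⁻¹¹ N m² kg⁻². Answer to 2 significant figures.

1.2 × 10⁻² m/s²

Differencing GM/(d−r)² and GM/(d+r)² to first order in r/d gives 4GMr/d³.
Δa = 4GMr/d³
   = 4 × (6.674 × 10⁻¹¹) × (1.9 × 10²⁷) × (1.8 × 10⁶) / (4.2 × 10⁸)³
   = 1.2 × 10⁻² m/s²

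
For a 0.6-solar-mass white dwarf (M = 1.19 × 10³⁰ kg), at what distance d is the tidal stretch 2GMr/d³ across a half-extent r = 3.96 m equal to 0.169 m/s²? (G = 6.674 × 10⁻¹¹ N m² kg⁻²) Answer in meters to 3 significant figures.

2GMr/d³ = a_tidal  ⇒  d = (2GMr / a_tidal)^(1/3)
d = (2 × 6.674×10⁻¹¹ × (1.19 × 10³⁰) × (3.96) / (0.169))^(1/3)
  = 1.55 × 10⁷ m

1.55 × 10⁷ m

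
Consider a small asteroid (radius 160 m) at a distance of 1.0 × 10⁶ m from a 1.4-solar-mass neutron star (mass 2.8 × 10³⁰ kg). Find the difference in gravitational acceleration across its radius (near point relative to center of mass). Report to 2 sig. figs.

6.0 × 10⁴ m/s²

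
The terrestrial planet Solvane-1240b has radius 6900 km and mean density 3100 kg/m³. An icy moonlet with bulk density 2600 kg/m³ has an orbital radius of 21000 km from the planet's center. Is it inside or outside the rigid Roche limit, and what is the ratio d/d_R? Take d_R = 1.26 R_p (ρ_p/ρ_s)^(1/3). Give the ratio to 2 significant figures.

outside; d/d_R ≈ 2.3

d_R = 1.26 × (6900 km) × (3100/2600)^(1/3) = 9219 km
d/d_R = (21000) / (9219) = 2.3
Since d/d_R > 1, the body is outside the Roche limit.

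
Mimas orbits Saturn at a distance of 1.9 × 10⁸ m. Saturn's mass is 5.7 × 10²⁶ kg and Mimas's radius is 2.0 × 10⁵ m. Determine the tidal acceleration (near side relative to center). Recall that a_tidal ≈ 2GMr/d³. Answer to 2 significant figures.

2.2 × 10⁻³ m/s²

The tidal stretch is the gradient of GM/d² times the body's extent r, hence the 1/d³ dependence.
Δg = 2GMr/d³
   = 2 × (6.674 × 10⁻¹¹) × (5.7 × 10²⁶) × (2.0 × 10⁵) / (1.9 × 10⁸)³
   = 2.2 × 10⁻³ m/s²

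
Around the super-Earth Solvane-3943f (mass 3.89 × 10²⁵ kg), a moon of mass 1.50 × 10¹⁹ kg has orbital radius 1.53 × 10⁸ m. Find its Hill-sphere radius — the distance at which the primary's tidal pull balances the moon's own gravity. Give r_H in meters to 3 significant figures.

7.72 × 10⁵ m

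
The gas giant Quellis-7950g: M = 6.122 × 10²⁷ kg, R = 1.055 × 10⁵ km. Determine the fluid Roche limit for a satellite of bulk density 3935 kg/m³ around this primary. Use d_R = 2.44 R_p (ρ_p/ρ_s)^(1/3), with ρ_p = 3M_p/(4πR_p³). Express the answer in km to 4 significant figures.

ρ_p = 3M_p/(4πR_p³) = 3 × (6.122 × 10²⁷) / (4π × (1.055 × 10⁸ m)³) = 1245 kg/m³
d_R = 2.44 × 1.055 × 10⁵ km × (1245/3935)^(1/3)
    = 1.754 × 10⁵ km

1.754 × 10⁵ km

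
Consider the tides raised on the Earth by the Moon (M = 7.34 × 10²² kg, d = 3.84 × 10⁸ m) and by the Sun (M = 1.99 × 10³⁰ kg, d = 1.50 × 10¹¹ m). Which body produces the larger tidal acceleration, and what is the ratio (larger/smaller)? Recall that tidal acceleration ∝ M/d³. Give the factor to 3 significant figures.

The Moon, by a factor of ≈ 2.20

Tidal acceleration ∝ M/d³, so compare M/d³ for each.
The Moon: (7.34 × 10²²) / (3.84 × 10⁸)³ = 1.296 × 10⁻³
The Sun: (1.99 × 10³⁰) / (1.50 × 10¹¹)³ = 5.896 × 10⁻⁴
Ratio (larger/smaller) = 2.20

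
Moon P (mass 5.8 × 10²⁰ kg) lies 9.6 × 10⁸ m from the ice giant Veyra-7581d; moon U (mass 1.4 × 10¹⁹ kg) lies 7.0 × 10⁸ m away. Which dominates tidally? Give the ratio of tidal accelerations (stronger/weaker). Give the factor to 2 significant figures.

Compare M/d³ for the two perturbers:
Moon P: (5.8 × 10²⁰) / (9.6 × 10⁸)³ = 6.556 × 10⁻⁷
Moon U: (1.4 × 10¹⁹) / (7.0 × 10⁸)³ = 4.082 × 10⁻⁸
Ratio (larger/smaller) = 16

Moon P, by a factor of ≈ 16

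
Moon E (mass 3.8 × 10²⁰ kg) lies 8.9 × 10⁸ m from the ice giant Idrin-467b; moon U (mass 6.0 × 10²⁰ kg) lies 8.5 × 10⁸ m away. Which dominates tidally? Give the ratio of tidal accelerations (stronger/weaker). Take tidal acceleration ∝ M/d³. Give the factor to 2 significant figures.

Tidal stretch scales as M/d³; compute that for each body.
Moon E: (3.8 × 10²⁰) / (8.9 × 10⁸)³ = 5.390 × 10⁻⁷
Moon U: (6.0 × 10²⁰) / (8.5 × 10⁸)³ = 9.770 × 10⁻⁷
Ratio (larger/smaller) = 1.8

Moon U, by a factor of ≈ 1.8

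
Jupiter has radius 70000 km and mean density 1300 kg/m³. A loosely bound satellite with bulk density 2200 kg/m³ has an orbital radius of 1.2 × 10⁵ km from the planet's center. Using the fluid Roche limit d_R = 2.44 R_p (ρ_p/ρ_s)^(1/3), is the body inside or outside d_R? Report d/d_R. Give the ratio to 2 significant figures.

inside; d/d_R ≈ 0.84

d_R = 2.44 × (70000 km) × (1300/2200)^(1/3) = 1.433 × 10⁵ km
d/d_R = (1.2 × 10⁵) / (1.433 × 10⁵) = 0.84
Since d/d_R < 1, the body is inside the Roche limit.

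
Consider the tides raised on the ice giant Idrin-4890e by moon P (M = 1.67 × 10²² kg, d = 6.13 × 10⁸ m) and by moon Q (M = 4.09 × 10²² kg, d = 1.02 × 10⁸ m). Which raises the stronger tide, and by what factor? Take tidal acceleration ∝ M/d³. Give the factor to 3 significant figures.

The tide-raising term goes as M/d³ (the gradient of a 1/d² field).
Moon P: (1.67 × 10²²) / (6.13 × 10⁸)³ = 7.250 × 10⁻⁵
Moon Q: (4.09 × 10²²) / (1.02 × 10⁸)³ = 3.854 × 10⁻²
Ratio (larger/smaller) = 532

Moon Q, by a factor of ≈ 532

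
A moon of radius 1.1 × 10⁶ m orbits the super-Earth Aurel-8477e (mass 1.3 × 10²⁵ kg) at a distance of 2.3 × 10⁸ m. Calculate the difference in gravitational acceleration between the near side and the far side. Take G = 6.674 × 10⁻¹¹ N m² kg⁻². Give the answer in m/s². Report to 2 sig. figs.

Δg = 4GMr/d³
   = 4 × (6.674 × 10⁻¹¹) × (1.3 × 10²⁵) × (1.1 × 10⁶) / (2.3 × 10⁸)³
   = 3.1 × 10⁻⁴ m/s²

3.1 × 10⁻⁴ m/s²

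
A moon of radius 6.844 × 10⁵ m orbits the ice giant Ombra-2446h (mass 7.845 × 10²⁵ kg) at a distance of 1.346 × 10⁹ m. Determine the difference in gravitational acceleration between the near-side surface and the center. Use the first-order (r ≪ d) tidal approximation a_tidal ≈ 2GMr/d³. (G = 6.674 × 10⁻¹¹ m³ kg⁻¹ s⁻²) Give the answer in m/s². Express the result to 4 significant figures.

2.939 × 10⁻⁶ m/s²

Δg = 2GMr/d³
   = 2 × (6.674 × 10⁻¹¹) × (7.845 × 10²⁵) × (6.844 × 10⁵) / (1.346 × 10⁹)³
   = 2.939 × 10⁻⁶ m/s²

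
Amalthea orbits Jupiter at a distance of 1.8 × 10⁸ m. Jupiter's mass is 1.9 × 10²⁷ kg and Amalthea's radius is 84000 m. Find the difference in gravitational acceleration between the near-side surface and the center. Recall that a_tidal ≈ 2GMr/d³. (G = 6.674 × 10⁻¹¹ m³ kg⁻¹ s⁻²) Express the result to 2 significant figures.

Differencing GM/(d−r)² and GM/d² to first order in r/d gives 2GMr/d³.
Δa = 2GMr/d³
   = 2 × (6.674 × 10⁻¹¹) × (1.9 × 10²⁷) × (84000) / (1.8 × 10⁸)³
   = 3.7 × 10⁻³ m/s²

3.7 × 10⁻³ m/s²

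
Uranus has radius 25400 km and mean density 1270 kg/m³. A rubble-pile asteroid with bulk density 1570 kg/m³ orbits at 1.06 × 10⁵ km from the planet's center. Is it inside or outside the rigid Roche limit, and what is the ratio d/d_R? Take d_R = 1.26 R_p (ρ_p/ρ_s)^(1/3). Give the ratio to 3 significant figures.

outside; d/d_R ≈ 3.55

d_R = 1.26 × (25400 km) × (1270/1570)^(1/3) = 29820 km
d/d_R = (1.06 × 10⁵) / (29820) = 3.55
Since d/d_R > 1, the body is outside the Roche limit.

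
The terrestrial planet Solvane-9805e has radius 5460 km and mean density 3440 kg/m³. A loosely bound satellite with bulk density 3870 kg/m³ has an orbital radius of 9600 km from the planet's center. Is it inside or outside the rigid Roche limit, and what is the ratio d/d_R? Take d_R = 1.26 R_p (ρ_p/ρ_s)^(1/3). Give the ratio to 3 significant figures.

d_R = 1.26 × (5460 km) × (3440/3870)^(1/3) = 6615 km
d/d_R = (9600) / (6615) = 1.45
Since d/d_R > 1, the body is outside the Roche limit.

outside; d/d_R ≈ 1.45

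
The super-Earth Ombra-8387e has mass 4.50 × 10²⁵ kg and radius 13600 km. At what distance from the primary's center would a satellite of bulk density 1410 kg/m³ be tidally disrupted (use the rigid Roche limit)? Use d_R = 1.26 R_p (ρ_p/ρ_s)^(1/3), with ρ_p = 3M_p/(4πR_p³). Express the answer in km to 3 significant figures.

ρ_p = 3M_p/(4πR_p³) = 3 × (4.50 × 10²⁵) / (4π × (1.36 × 10⁷ m)³) = 4270 kg/m³
d_R = 1.26 × 13600 km × (4270/1410)^(1/3)
    = 24800 km

24800 km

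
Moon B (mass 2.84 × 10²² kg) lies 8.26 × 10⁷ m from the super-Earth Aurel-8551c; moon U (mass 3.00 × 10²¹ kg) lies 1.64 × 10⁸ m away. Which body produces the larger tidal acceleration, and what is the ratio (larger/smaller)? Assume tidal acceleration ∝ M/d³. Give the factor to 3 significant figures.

The tide-raising term goes as M/d³ (the gradient of a 1/d² field).
Moon B: (2.84 × 10²²) / (8.26 × 10⁷)³ = 5.039 × 10⁻²
Moon U: (3.00 × 10²¹) / (1.64 × 10⁸)³ = 6.801 × 10⁻⁴
Ratio (larger/smaller) = 74.1

Moon B, by a factor of ≈ 74.1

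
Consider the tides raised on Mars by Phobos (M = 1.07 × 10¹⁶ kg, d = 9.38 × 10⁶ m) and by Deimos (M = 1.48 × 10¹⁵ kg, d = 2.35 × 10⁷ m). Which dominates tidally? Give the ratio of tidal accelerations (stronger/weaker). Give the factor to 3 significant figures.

Phobos, by a factor of ≈ 114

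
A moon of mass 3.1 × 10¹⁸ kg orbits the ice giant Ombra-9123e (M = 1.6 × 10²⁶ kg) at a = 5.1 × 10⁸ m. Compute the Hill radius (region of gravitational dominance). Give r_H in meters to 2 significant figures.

r_H ≈ a (m/3M)^(1/3)
    = (5.1 × 10⁸) × (3.1 × 10¹⁸ / (3 × 1.6 × 10²⁶))^(1/3)
    = 9.5 × 10⁵ m

9.5 × 10⁵ m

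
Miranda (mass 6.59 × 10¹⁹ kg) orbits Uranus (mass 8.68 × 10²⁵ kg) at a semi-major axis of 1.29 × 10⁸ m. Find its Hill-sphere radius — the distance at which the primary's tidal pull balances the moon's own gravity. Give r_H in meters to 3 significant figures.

r_H ≈ a (m/3M)^(1/3)
    = (1.29 × 10⁸) × (6.59 × 10¹⁹ / (3 × 8.68 × 10²⁵))^(1/3)
    = 8.16 × 10⁵ m

8.16 × 10⁵ m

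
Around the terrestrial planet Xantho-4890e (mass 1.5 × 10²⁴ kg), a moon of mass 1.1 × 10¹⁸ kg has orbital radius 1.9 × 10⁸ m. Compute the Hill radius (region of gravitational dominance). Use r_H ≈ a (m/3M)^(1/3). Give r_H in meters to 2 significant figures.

r_H ≈ a (m/3M)^(1/3)
    = (1.9 × 10⁸) × (1.1 × 10¹⁸ / (3 × 1.5 × 10²⁴))^(1/3)
    = 1.2 × 10⁶ m

1.2 × 10⁶ m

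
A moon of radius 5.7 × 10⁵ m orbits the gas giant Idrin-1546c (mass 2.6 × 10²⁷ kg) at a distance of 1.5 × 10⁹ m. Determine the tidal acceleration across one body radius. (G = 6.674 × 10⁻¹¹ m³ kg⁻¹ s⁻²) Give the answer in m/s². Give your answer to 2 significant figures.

a_tidal = 2GMr/d³
        = 2 × (6.674 × 10⁻¹¹) × (2.6 × 10²⁷) × (5.7 × 10⁵) / (1.5 × 10⁹)³
        = 5.9 × 10⁻⁵ m/s²

5.9 × 10⁻⁵ m/s²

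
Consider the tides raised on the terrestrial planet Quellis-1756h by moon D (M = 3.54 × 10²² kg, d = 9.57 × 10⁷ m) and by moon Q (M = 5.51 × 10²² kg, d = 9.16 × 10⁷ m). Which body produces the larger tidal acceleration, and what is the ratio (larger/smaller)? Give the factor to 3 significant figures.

Compare M/d³ for the two perturbers:
Moon D: (3.54 × 10²²) / (9.57 × 10⁷)³ = 4.039 × 10⁻²
Moon Q: (5.51 × 10²²) / (9.16 × 10⁷)³ = 7.169 × 10⁻²
Ratio (larger/smaller) = 1.77

Moon Q, by a factor of ≈ 1.77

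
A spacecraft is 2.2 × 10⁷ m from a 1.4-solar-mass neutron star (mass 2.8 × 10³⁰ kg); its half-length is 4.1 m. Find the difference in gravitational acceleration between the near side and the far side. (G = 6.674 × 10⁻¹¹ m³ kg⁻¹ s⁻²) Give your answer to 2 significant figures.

2.9 × 10⁻¹ m/s²

a_tidal = 4GMr/d³
        = 4 × (6.674 × 10⁻¹¹) × (2.8 × 10³⁰) × (4.1) / (2.2 × 10⁷)³
        = 2.9 × 10⁻¹ m/s²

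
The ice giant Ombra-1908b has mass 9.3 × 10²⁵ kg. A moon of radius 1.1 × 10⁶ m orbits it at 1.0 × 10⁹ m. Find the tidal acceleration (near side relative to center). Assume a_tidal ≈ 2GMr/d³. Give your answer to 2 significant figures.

1.4 × 10⁻⁵ m/s²

Δa = 2GMr/d³
   = 2 × (6.674 × 10⁻¹¹) × (9.3 × 10²⁵) × (1.1 × 10⁶) / (1.0 × 10⁹)³
   = 1.4 × 10⁻⁵ m/s²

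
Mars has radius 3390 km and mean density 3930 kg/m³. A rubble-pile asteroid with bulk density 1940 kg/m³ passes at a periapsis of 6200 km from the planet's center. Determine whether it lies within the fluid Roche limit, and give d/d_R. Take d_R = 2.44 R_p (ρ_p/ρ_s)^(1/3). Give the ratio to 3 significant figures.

inside; d/d_R ≈ 0.592

d_R = 2.44 × (3390 km) × (3930/1940)^(1/3) = 10470 km
d/d_R = (6200) / (10470) = 0.592
Since d/d_R < 1, the body is inside the Roche limit.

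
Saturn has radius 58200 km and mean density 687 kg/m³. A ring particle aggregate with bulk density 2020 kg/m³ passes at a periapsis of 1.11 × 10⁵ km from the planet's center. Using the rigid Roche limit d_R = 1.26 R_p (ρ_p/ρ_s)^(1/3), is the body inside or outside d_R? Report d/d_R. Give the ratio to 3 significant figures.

outside; d/d_R ≈ 2.17

d_R = 1.26 × (58200 km) × (687/2020)^(1/3) = 51190 km
d/d_R = (1.11 × 10⁵) / (51190) = 2.17
Since d/d_R > 1, the body is outside the Roche limit.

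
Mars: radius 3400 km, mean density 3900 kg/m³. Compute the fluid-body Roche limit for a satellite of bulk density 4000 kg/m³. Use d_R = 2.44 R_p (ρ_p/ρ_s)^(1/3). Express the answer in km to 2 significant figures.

d_R = 2.44 × 3400 km × (3900/4000)^(1/3)
    = 8200 km

8200 km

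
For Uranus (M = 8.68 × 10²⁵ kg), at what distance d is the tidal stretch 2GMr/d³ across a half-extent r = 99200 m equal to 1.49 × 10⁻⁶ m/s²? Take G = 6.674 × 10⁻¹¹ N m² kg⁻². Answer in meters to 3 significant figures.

9.17 × 10⁸ m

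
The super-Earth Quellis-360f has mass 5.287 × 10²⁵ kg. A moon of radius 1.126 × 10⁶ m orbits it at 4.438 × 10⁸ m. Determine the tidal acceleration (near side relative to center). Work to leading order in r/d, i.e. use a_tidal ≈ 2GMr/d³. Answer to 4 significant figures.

a_tidal = 2GMr/d³
        = 2 × (6.674 × 10⁻¹¹) × (5.287 × 10²⁵) × (1.126 × 10⁶) / (4.438 × 10⁸)³
        = 9.091 × 10⁻⁵ m/s²

9.091 × 10⁻⁵ m/s²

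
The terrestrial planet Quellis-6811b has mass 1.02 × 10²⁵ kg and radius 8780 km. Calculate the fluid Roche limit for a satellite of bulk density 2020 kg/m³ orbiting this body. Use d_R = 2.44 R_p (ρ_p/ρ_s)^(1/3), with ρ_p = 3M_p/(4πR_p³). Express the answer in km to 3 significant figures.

26000 km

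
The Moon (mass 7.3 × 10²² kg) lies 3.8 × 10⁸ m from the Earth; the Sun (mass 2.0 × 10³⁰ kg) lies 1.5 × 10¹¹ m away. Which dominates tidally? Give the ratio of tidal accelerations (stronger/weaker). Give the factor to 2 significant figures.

The Moon, by a factor of ≈ 2.2

Tidal acceleration ∝ M/d³, so compare M/d³ for each.
The Moon: (7.3 × 10²²) / (3.8 × 10⁸)³ = 1.330 × 10⁻³
The Sun: (2.0 × 10³⁰) / (1.5 × 10¹¹)³ = 5.926 × 10⁻⁴
Ratio (larger/smaller) = 2.2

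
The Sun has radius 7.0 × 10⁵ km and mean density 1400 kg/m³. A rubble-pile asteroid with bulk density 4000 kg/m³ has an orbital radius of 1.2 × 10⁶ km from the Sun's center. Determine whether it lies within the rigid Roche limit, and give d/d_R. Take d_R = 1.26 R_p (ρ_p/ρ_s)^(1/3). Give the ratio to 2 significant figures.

outside; d/d_R ≈ 1.9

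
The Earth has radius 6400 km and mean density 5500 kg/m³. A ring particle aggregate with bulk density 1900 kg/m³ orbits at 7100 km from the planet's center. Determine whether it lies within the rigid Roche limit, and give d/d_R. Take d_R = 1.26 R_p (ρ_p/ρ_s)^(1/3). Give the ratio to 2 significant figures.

inside; d/d_R ≈ 0.62

d_R = 1.26 × (6400 km) × (5500/1900)^(1/3) = 11490 km
d/d_R = (7100) / (11490) = 0.62
Since d/d_R < 1, the body is inside the Roche limit.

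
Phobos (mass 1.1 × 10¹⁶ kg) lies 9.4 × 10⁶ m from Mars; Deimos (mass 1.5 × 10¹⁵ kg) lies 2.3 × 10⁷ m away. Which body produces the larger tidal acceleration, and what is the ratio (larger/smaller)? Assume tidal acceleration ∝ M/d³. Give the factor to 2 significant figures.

Phobos, by a factor of ≈ 110

Compare M/d³ for the two perturbers:
Phobos: (1.1 × 10¹⁶) / (9.4 × 10⁶)³ = 1.324 × 10⁻⁵
Deimos: (1.5 × 10¹⁵) / (2.3 × 10⁷)³ = 1.233 × 10⁻⁷
Ratio (larger/smaller) = 110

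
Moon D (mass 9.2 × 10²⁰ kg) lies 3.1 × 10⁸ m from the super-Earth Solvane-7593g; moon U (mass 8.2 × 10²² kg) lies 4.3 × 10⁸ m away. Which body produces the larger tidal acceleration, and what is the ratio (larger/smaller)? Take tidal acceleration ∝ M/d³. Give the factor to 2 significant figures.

Moon U, by a factor of ≈ 33

Tidal acceleration ∝ M/d³, so compare M/d³ for each.
Moon D: (9.2 × 10²⁰) / (3.1 × 10⁸)³ = 3.088 × 10⁻⁵
Moon U: (8.2 × 10²²) / (4.3 × 10⁸)³ = 1.031 × 10⁻³
Ratio (larger/smaller) = 33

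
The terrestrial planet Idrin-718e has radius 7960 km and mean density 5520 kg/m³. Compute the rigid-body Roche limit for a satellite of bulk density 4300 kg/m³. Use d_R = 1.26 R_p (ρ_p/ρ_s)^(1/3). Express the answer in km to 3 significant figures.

10900 km

d_R = 1.26 × 7960 km × (5520/4300)^(1/3)
    = 10900 km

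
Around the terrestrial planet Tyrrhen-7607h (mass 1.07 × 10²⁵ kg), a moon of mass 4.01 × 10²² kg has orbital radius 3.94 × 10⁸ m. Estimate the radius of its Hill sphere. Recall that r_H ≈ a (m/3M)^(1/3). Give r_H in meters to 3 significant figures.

r_H ≈ a (m/3M)^(1/3)
    = (3.94 × 10⁸) × (4.01 × 10²² / (3 × 1.07 × 10²⁵))^(1/3)
    = 4.24 × 10⁷ m

4.24 × 10⁷ m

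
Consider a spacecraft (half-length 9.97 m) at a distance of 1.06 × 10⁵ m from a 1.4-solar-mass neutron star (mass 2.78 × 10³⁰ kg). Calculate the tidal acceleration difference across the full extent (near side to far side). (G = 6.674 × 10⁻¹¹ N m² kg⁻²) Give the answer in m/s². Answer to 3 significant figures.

Δa = 4GMr/d³
   = 4 × (6.674 × 10⁻¹¹) × (2.78 × 10³⁰) × (9.97) / (1.06 × 10⁵)³
   = 6.21 × 10⁶ m/s²

6.21 × 10⁶ m/s²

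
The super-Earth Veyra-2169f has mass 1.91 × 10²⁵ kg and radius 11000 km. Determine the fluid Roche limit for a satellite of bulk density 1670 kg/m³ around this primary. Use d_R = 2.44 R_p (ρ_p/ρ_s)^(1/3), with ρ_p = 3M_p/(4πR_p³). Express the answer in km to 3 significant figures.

ρ_p = 3M_p/(4πR_p³) = 3 × (1.91 × 10²⁵) / (4π × (1.10 × 10⁷ m)³) = 3430 kg/m³
d_R = 2.44 × 11000 km × (3430/1670)^(1/3)
    = 34100 km

34100 km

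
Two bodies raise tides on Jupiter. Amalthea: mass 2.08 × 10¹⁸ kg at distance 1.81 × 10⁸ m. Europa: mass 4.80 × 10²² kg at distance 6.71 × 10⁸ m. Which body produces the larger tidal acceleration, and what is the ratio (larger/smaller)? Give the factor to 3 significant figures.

Europa, by a factor of ≈ 453

The tide-raising term goes as M/d³ (the gradient of a 1/d² field).
Amalthea: (2.08 × 10¹⁸) / (1.81 × 10⁸)³ = 3.508 × 10⁻⁷
Europa: (4.80 × 10²²) / (6.71 × 10⁸)³ = 1.589 × 10⁻⁴
Ratio (larger/smaller) = 453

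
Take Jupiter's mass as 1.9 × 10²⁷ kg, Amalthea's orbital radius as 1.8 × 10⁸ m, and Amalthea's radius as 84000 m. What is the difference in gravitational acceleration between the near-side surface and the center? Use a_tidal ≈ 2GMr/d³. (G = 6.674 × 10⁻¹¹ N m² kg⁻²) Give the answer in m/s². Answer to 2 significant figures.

3.7 × 10⁻³ m/s²

The tidal stretch is the gradient of GM/d² times the body's extent r, hence the 1/d³ dependence.
Δg = 2GMr/d³
   = 2 × (6.674 × 10⁻¹¹) × (1.9 × 10²⁷) × (84000) / (1.8 × 10⁸)³
   = 3.7 × 10⁻³ m/s²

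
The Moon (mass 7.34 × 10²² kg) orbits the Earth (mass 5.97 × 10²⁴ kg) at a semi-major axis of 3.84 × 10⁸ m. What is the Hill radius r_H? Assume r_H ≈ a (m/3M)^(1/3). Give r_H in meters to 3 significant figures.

6.15 × 10⁷ m

r_H ≈ a (m/3M)^(1/3)
    = (3.84 × 10⁸) × (7.34 × 10²² / (3 × 5.97 × 10²⁴))^(1/3)
    = 6.15 × 10⁷ m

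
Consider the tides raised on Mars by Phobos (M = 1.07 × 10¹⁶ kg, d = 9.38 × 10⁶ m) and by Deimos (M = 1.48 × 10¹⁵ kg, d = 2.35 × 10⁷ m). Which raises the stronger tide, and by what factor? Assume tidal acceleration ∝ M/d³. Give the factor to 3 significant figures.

Phobos, by a factor of ≈ 114

Compare M/d³ for the two perturbers:
Phobos: (1.07 × 10¹⁶) / (9.38 × 10⁶)³ = 1.297 × 10⁻⁵
Deimos: (1.48 × 10¹⁵) / (2.35 × 10⁷)³ = 1.140 × 10⁻⁷
Ratio (larger/smaller) = 114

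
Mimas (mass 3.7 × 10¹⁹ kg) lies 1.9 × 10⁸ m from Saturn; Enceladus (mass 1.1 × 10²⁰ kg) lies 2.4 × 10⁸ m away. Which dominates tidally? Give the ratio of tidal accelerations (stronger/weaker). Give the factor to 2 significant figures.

Enceladus, by a factor of ≈ 1.5

Tidal acceleration ∝ M/d³, so compare M/d³ for each.
Mimas: (3.7 × 10¹⁹) / (1.9 × 10⁸)³ = 5.394 × 10⁻⁶
Enceladus: (1.1 × 10²⁰) / (2.4 × 10⁸)³ = 7.957 × 10⁻⁶
Ratio (larger/smaller) = 1.5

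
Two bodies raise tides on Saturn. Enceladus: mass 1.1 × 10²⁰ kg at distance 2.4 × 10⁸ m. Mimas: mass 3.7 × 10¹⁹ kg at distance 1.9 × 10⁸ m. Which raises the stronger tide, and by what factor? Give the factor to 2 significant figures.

Enceladus, by a factor of ≈ 1.5

Compare M/d³ for the two perturbers:
Enceladus: (1.1 × 10²⁰) / (2.4 × 10⁸)³ = 7.957 × 10⁻⁶
Mimas: (3.7 × 10¹⁹) / (1.9 × 10⁸)³ = 5.394 × 10⁻⁶
Ratio (larger/smaller) = 1.5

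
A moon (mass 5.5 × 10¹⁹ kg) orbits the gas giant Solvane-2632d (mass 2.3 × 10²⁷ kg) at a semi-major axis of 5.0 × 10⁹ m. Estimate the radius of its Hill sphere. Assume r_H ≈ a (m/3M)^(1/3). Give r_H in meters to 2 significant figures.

1.0 × 10⁷ m

r_H ≈ a (m/3M)^(1/3)
    = (5.0 × 10⁹) × (5.5 × 10¹⁹ / (3 × 2.3 × 10²⁷))^(1/3)
    = 1.0 × 10⁷ m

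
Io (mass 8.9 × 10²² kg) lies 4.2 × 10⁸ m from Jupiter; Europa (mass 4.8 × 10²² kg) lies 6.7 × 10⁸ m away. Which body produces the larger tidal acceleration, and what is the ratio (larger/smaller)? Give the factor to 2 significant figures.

Io, by a factor of ≈ 7.5

Tidal acceleration ∝ M/d³, so compare M/d³ for each.
Io: (8.9 × 10²²) / (4.2 × 10⁸)³ = 1.201 × 10⁻³
Europa: (4.8 × 10²²) / (6.7 × 10⁸)³ = 1.596 × 10⁻⁴
Ratio (larger/smaller) = 7.5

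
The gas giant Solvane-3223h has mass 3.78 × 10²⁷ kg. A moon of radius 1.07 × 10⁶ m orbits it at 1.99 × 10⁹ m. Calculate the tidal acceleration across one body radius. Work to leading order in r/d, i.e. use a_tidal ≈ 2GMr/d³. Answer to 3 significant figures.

Δg = 2GMr/d³
   = 2 × (6.674 × 10⁻¹¹) × (3.78 × 10²⁷) × (1.07 × 10⁶) / (1.99 × 10⁹)³
   = 6.85 × 10⁻⁵ m/s²

6.85 × 10⁻⁵ m/s²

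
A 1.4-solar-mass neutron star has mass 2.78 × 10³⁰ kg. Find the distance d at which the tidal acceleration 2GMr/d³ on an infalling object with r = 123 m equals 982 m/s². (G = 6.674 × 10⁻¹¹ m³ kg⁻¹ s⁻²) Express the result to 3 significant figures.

2GMr/d³ = a_tidal  ⇒  d = (2GMr / a_tidal)^(1/3)
d = (2 × 6.674×10⁻¹¹ × (2.78 × 10³⁰) × (123) / (982))^(1/3)
  = 3.60 × 10⁶ m

3.60 × 10⁶ m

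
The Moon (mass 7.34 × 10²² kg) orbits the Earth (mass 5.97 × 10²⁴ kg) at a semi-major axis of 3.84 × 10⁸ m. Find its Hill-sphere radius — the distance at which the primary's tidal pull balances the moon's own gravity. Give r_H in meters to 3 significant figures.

r_H ≈ a (m/3M)^(1/3)
    = (3.84 × 10⁸) × (7.34 × 10²² / (3 × 5.97 × 10²⁴))^(1/3)
    = 6.15 × 10⁷ m

6.15 × 10⁷ m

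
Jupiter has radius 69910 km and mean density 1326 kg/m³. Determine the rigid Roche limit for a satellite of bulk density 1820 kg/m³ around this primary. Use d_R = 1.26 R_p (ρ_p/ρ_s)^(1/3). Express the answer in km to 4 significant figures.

79260 km

d_R = 1.26 × 69910 km × (1326/1820)^(1/3)
    = 79260 km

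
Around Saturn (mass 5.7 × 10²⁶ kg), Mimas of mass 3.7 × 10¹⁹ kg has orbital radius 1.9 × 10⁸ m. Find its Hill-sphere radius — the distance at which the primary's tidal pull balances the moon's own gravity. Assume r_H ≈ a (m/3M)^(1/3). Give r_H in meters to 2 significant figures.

5.3 × 10⁵ m

r_H ≈ a (m/3M)^(1/3)
    = (1.9 × 10⁸) × (3.7 × 10¹⁹ / (3 × 5.7 × 10²⁶))^(1/3)
    = 5.3 × 10⁵ m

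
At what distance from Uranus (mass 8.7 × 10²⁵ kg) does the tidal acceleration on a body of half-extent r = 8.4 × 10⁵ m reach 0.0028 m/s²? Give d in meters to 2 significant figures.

1.5 × 10⁸ m

2GMr/d³ = a_tidal  ⇒  d = (2GMr / a_tidal)^(1/3)
d = (2 × 6.674×10⁻¹¹ × (8.7 × 10²⁵) × (8.4 × 10⁵) / (0.0028))^(1/3)
  = 1.5 × 10⁸ m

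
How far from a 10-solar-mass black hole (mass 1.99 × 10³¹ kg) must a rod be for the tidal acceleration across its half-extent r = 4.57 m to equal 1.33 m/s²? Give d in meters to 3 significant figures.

2.09 × 10⁷ m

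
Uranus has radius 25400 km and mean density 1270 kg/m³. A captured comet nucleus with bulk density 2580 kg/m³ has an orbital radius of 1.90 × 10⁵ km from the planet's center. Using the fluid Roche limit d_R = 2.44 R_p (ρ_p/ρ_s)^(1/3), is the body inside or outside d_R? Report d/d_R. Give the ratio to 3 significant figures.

outside; d/d_R ≈ 3.88

d_R = 2.44 × (25400 km) × (1270/2580)^(1/3) = 48930 km
d/d_R = (1.90 × 10⁵) / (48930) = 3.88
Since d/d_R > 1, the body is outside the Roche limit.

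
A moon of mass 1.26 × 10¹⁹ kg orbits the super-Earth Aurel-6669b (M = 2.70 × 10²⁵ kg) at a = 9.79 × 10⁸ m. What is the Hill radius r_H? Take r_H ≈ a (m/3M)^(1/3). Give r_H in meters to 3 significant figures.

r_H ≈ a (m/3M)^(1/3)
    = (9.79 × 10⁸) × (1.26 × 10¹⁹ / (3 × 2.70 × 10²⁵))^(1/3)
    = 5.27 × 10⁶ m

5.27 × 10⁶ m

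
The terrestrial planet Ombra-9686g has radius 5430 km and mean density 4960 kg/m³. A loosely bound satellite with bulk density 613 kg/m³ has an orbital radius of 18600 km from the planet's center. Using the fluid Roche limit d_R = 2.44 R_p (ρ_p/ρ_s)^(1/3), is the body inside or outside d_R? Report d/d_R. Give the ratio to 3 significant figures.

d_R = 2.44 × (5430 km) × (4960/613)^(1/3) = 26600 km
d/d_R = (18600) / (26600) = 0.699
Since d/d_R < 1, the body is inside the Roche limit.

inside; d/d_R ≈ 0.699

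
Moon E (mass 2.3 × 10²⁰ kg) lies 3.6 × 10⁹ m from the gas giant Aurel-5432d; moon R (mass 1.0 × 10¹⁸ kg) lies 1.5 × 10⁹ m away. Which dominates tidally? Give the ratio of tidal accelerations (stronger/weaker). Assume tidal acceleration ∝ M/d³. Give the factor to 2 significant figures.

Moon E, by a factor of ≈ 17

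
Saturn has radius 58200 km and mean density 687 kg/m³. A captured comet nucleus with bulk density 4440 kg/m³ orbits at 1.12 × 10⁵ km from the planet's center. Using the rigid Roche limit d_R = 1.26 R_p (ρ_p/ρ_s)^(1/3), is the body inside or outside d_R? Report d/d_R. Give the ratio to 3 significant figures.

d_R = 1.26 × (58200 km) × (687/4440)^(1/3) = 39370 km
d/d_R = (1.12 × 10⁵) / (39370) = 2.84
Since d/d_R > 1, the body is outside the Roche limit.

outside; d/d_R ≈ 2.84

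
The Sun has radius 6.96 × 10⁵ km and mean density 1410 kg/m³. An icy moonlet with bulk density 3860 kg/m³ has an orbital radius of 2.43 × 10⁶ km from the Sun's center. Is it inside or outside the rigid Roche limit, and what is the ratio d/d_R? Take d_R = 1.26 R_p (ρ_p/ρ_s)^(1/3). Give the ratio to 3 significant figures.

outside; d/d_R ≈ 3.88

d_R = 1.26 × (6.96 × 10⁵ km) × (1410/3860)^(1/3) = 6.269 × 10⁵ km
d/d_R = (2.43 × 10⁶) / (6.269 × 10⁵) = 3.88
Since d/d_R > 1, the body is outside the Roche limit.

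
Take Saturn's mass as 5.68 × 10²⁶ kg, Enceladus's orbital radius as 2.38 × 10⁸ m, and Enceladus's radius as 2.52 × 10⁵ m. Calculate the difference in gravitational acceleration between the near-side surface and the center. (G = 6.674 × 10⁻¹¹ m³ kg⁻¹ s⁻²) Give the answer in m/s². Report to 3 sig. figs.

1.42 × 10⁻³ m/s²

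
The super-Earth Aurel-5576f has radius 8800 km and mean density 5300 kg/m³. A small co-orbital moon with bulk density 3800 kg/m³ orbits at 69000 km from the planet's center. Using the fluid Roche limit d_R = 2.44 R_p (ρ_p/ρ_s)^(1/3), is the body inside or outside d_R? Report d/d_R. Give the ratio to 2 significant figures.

d_R = 2.44 × (8800 km) × (5300/3800)^(1/3) = 23990 km
d/d_R = (69000) / (23990) = 2.9
Since d/d_R > 1, the body is outside the Roche limit.

outside; d/d_R ≈ 2.9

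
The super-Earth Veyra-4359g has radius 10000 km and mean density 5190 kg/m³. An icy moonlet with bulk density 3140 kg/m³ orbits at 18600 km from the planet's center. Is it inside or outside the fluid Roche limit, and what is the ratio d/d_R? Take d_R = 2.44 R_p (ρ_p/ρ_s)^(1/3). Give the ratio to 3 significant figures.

inside; d/d_R ≈ 0.645

d_R = 2.44 × (10000 km) × (5190/3140)^(1/3) = 28850 km
d/d_R = (18600) / (28850) = 0.645
Since d/d_R < 1, the body is inside the Roche limit.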